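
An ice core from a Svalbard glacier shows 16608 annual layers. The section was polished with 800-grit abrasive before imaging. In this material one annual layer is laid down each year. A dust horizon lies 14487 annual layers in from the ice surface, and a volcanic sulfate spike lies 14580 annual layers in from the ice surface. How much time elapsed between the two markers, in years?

14580 − 14487 = 93 annual layers lie between the two events.
At one annual layer per year, 93 years elapsed between them.

93 yr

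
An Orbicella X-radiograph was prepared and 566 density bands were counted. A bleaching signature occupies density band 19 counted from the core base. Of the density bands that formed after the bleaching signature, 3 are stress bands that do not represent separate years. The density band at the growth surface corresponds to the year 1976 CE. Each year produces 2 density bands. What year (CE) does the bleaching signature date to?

566 − 19 = 547 density bands lie beyond the bleaching signature toward the growth surface.
547 − 3 false = 544 true density bands after the bleaching signature.
544 density bands at 2 per year is 544 / 2 = 272 years.
1976 − 272 = 1704 CE.

1704 CE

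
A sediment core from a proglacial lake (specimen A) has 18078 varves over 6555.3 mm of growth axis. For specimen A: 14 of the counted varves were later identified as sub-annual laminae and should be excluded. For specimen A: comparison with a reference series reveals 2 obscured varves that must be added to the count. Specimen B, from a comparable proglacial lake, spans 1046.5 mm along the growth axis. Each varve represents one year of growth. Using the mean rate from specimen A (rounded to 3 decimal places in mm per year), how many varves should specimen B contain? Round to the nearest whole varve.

Specimen A: true varve count = 18078 − 14 + 2 = 18066.
A: 6555.3 mm over 18066 years gives 6555.3 / 18066 ≈ 0.363 mm/year.
For B, 1046.5 / 0.363 = 2882.92 years ≈ 2883 varves.

2883 varves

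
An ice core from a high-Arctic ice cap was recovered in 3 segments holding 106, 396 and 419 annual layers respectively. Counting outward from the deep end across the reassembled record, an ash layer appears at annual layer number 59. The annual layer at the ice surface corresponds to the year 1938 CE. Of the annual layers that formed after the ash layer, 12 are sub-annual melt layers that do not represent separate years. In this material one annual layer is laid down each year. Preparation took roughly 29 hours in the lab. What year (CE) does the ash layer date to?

1088 CE

Total annual layers = 106 + 396 + 419 = 921.
Between annual layer 59 and the ice surface there are 921 − 59 = 862 annual layers.
Removing the 12 false annual layers leaves 862 − 12 = 850 true annual layers beyond the ash layer.
1938 − 850 = 1088 CE.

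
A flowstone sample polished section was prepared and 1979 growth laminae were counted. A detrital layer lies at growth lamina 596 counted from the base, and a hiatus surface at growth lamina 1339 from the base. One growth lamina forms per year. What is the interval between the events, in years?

743 years

1339 − 596 = 743 growth laminae lie between the two events.
At one growth lamina per year, 743 years elapsed between them.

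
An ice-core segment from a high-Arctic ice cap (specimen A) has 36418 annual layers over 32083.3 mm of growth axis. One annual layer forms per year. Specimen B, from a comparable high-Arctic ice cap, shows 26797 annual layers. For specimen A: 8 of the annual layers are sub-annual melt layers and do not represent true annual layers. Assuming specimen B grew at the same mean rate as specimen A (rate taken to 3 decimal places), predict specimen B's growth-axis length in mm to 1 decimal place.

23608.2 mm

Specimen A: true annual layer count = 36418 − 8 = 36410.
A: 32083.3 mm over 36410 years gives 32083.3 / 36410 ≈ 0.881 mm/yr.
B's length ≈ 0.881 × 26797 = 23608.2 mm.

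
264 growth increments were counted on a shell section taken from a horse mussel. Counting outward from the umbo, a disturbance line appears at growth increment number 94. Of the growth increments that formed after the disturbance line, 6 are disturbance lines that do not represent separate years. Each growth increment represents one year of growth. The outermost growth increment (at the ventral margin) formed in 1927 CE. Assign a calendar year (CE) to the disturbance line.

The disturbance line sits at growth increment 94 from the umbo, so 264 − 94 = 170 growth increments formed after it.
Removing the 6 false growth increments leaves 170 − 6 = 164 true growth increments beyond the disturbance line.
The growth increment at the ventral margin is 1927 CE, so the disturbance line dates to 1927 − 164 = 1763 CE.

1763 CE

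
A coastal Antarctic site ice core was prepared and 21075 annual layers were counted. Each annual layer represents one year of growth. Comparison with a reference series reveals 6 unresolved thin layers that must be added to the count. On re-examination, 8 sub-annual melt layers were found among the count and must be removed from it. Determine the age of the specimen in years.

True annual layer count = 21075 − 8 + 6 = 21073.
With a one-to-one annual layer periodicity this is 21073 years.

21073 years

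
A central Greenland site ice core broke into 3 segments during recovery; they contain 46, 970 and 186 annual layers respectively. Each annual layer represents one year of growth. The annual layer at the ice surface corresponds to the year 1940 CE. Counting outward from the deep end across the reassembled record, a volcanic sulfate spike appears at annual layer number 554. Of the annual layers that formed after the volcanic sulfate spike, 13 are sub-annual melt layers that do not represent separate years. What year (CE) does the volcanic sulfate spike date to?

Total annual layers = 46 + 970 + 186 = 1202.
Between annual layer 554 and the ice surface there are 1202 − 554 = 648 annual layers.
Excluding 13 false annual layers: 648 − 13 = 635.
1940 − 635 = 1305 CE.

1305 CE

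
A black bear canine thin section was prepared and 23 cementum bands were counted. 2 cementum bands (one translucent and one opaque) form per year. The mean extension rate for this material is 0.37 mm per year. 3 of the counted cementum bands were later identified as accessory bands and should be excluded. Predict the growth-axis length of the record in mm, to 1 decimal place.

Correcting the raw count gives 23 − 3 = 20 true cementum bands.
20 cementum bands at 2 per year is 20 / 2 = 10 years.
Length ≈ 0.37 × 10 = 3.7 mm.

3.7 mm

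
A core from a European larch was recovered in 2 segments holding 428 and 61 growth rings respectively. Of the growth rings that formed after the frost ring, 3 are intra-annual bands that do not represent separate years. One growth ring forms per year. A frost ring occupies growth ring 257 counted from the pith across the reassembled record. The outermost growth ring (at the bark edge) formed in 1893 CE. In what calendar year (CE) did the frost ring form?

1664 CE

Total growth rings = 428 + 61 = 489.
489 − 257 = 232 growth rings lie beyond the frost ring toward the bark edge.
Removing the 3 false growth rings leaves 232 − 3 = 229 true growth rings beyond the frost ring.
The growth ring at the bark edge is 1893 CE, so the frost ring dates to 1893 − 229 = 1664 CE.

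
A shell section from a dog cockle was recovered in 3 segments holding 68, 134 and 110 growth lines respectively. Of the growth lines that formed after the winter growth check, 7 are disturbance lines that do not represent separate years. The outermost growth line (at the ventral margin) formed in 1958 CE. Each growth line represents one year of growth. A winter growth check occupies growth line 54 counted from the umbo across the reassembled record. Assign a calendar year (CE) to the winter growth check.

1707 CE

Total growth lines = 68 + 134 + 110 = 312.
312 − 54 = 258 growth lines lie beyond the winter growth check toward the ventral margin.
258 − 7 false = 251 true growth lines after the winter growth check.
1958 − 251 = 1707 CE.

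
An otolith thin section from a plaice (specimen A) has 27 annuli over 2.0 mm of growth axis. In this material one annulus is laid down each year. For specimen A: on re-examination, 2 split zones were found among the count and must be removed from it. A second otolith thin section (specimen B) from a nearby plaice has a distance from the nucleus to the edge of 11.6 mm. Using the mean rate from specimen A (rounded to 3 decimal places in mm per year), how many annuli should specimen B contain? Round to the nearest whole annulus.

Specimen A: correcting the raw count gives 27 − 2 = 25 true annuli.
A: Mean rate = 2.0 mm / 25 years ≈ 0.080 mm/yr.
Specimen B: 11.6 mm / 0.080 mm per year = 145.00 years ≈ 145 annuli.

145 annuli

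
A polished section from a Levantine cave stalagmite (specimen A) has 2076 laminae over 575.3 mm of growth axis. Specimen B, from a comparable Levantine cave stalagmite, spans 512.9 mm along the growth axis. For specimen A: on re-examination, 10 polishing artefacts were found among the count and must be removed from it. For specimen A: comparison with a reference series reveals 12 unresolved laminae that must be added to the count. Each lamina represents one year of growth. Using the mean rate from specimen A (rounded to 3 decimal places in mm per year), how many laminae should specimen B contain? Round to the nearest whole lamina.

1852 laminae

Specimen A: correcting the raw count gives 2076 − 10 + 12 = 2078 true laminae.
A: Mean rate = 575.3 mm / 2078 years ≈ 0.277 mm per year.
Specimen B: 512.9 mm / 0.277 mm per year = 1851.62 years ≈ 1852 laminae.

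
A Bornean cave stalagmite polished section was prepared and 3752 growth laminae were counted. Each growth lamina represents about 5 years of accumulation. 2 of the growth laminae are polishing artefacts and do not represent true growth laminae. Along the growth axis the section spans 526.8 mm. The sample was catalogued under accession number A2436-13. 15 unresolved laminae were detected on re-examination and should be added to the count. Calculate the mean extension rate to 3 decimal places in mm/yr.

Correcting the raw count gives 3752 − 2 + 15 = 3765 true growth laminae.
Multiplying by 5 years per growth lamina: 3765 × 5 = 18825 years.
Mean rate = 526.8 mm / 18825 years ≈ 0.028 mm/yr.

0.028 mm/yr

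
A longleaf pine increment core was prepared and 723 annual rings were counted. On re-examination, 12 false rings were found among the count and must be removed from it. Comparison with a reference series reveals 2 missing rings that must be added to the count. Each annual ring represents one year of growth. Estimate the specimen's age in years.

After corrections the count is 723 − 12 + 2 = 713 annual rings.
With a one-to-one annual ring periodicity this is 713 years.

713 years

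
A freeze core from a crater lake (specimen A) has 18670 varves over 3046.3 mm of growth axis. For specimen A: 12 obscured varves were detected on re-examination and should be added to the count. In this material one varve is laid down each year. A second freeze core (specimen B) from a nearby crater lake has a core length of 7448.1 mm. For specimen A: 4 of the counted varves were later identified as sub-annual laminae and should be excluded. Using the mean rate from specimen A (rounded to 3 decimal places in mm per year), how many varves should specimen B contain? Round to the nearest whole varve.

Specimen A: true varve count = 18670 − 4 + 12 = 18678.
A: Extension rate ≈ 3046.3 / 18678 = 0.163 mm/yr.
Specimen B: 7448.1 mm / 0.163 mm per year = 45693.87 years ≈ 45694 varves.

45694 varves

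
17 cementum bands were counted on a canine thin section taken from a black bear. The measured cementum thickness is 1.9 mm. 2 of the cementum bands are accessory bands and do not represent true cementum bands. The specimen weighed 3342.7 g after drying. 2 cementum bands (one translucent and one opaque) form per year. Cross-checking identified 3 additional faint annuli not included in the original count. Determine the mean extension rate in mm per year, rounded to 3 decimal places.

0.211 mm per year

Adjusted count: 17 − 2 + 3 = 18 cementum bands.
18 cementum bands at 2 per year is 18 / 2 = 9 years.
Extension rate ≈ 1.9 / 9 = 0.211 mm per year.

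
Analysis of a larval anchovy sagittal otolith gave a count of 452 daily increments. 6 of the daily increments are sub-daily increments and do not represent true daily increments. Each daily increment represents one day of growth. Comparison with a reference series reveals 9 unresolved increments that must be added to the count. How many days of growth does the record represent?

455 d

After corrections the count is 452 − 6 + 9 = 455 daily increments.
At one daily increment per day, that is 455 days.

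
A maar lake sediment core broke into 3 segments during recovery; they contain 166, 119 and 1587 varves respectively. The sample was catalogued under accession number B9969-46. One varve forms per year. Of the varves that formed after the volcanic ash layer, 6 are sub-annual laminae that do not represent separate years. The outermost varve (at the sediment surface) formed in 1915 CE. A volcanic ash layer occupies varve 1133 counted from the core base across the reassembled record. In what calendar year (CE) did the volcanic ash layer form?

Total varves = 166 + 119 + 1587 = 1872.
Between varve 1133 and the sediment surface there are 1872 − 1133 = 739 varves.
739 − 6 false = 733 true varves after the volcanic ash layer.
1915 − 733 = 1182 CE.

1182 CE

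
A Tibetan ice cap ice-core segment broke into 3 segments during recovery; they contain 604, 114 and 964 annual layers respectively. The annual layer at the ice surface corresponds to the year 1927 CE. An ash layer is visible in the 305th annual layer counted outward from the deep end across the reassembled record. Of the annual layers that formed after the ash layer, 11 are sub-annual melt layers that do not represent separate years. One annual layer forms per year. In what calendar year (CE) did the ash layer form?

Total annual layers = 604 + 114 + 964 = 1682.
Between annual layer 305 and the ice surface there are 1682 − 305 = 1377 annual layers.
Removing the 11 false annual layers leaves 1377 − 11 = 1366 true annual layers beyond the ash layer.
Counting back 1366 years from 1927 CE places the ash layer in 1927 − 1366 = 561 CE.

561 CE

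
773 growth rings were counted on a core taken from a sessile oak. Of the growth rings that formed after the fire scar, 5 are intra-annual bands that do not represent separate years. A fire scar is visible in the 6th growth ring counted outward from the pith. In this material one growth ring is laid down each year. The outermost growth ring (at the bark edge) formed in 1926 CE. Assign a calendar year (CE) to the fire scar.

1164 CE

Between growth ring 6 and the bark edge there are 773 − 6 = 767 growth rings.
767 − 5 false = 762 true growth rings after the fire scar.
The growth ring at the bark edge is 1926 CE, so the fire scar dates to 1926 − 762 = 1164 CE.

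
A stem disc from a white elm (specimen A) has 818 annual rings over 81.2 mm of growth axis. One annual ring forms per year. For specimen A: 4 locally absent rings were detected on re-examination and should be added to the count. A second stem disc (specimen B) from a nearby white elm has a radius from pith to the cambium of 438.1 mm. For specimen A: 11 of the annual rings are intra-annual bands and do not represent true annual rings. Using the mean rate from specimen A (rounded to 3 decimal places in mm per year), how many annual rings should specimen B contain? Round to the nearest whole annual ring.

4381 annual rings

Specimen A: after corrections the count is 818 − 11 + 4 = 811 annual rings.
A: 81.2 mm over 811 years gives 81.2 / 811 ≈ 0.100 mm per year.
B spans 438.1 / 0.100 = 4381.00 years ≈ 4381 annual rings.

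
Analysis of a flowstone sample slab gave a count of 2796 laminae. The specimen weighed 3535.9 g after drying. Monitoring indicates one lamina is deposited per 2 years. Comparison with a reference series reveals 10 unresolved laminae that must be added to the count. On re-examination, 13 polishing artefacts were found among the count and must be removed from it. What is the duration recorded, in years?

5586 years

Adjusted count: 2796 − 13 + 10 = 2793 laminae.
2793 laminae at 2 years each span 2793 × 2 = 5586 years.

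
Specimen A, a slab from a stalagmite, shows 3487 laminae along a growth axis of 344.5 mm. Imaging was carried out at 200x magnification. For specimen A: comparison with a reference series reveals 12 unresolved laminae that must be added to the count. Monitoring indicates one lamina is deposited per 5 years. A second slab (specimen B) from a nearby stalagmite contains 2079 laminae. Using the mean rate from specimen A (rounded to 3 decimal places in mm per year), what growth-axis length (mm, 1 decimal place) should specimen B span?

Specimen A: correcting the raw count gives 3487 + 12 = 3499 true laminae.
Specimen A: multiplying by 5 years per lamina: 3499 × 5 = 17495 years.
A: 344.5 mm over 17495 years gives 344.5 / 17495 ≈ 0.020 mm/yr.
Specimen B: 2079 laminae at 5 years each span 2079 × 5 = 10395 years. Length of B = 0.020 × 10395 = 207.9 mm.

207.9 mm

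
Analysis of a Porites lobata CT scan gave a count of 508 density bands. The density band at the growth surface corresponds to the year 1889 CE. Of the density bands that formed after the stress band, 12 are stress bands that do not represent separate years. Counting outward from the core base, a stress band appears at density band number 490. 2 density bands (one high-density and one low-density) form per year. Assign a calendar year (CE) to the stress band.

Between density band 490 and the growth surface there are 508 − 490 = 18 density bands.
18 − 12 false = 6 true density bands after the stress band.
Dividing by 2 density bands per year: 6 / 2 = 3 years.
The density band at the growth surface is 1889 CE, so the stress band dates to 1889 − 3 = 1886 CE.

1886 CE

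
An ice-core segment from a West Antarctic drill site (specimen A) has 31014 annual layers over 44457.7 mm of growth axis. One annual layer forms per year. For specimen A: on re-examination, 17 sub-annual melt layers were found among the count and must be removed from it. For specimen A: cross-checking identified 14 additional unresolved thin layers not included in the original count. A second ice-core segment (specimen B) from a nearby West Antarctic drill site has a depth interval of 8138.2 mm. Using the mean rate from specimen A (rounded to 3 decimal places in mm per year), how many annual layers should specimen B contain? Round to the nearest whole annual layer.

Specimen A: adjusted count: 31014 − 17 + 14 = 31011 annual layers.
A: Mean rate = 44457.7 mm / 31011 years ≈ 1.434 mm/yr.
Specimen B: 8138.2 mm / 1.434 mm per year = 5675.17 years ≈ 5675 annual layers.

5675 annual layers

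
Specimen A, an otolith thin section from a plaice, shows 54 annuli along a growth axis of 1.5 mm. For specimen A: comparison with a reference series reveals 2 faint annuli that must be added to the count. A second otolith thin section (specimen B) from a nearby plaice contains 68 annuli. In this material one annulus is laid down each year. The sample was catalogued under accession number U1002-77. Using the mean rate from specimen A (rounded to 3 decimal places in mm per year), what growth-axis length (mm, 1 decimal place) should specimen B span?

Specimen A: correcting the raw count gives 54 + 2 = 56 true annuli.
A: Extension rate ≈ 1.5 / 56 = 0.027 mm per year.
For B, 0.027 mm/year × 68 years = 1.8 mm.

1.8 mm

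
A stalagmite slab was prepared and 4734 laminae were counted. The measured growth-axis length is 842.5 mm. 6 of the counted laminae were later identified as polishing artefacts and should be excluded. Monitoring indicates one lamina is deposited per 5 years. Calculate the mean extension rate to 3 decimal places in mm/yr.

True lamina count = 4734 − 6 = 4728.
4728 laminae at 5 years each span 4728 × 5 = 23640 years.
Extension rate ≈ 842.5 / 23640 = 0.036 mm/yr.

0.036 mm/yr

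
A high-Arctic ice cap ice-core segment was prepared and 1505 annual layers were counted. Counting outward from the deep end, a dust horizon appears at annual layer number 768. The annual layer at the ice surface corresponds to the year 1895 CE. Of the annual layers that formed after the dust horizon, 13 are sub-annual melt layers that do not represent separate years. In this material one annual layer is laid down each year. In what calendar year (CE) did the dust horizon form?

1171 CE

1505 − 768 = 737 annual layers lie beyond the dust horizon toward the ice surface.
Removing the 13 false annual layers leaves 737 − 13 = 724 true annual layers beyond the dust horizon.
Counting back 724 years from 1895 CE places the dust horizon in 1895 − 724 = 1171 CE.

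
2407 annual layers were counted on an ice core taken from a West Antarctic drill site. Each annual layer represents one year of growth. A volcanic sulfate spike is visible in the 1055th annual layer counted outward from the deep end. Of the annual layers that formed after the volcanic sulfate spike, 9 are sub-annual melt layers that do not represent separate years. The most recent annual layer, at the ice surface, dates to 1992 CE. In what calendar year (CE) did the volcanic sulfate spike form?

649 CE

2407 − 1055 = 1352 annual layers lie beyond the volcanic sulfate spike toward the ice surface.
Removing the 9 false annual layers leaves 1352 − 9 = 1343 true annual layers beyond the volcanic sulfate spike.
The annual layer at the ice surface is 1992 CE, so the volcanic sulfate spike dates to 1992 − 1343 = 649 CE.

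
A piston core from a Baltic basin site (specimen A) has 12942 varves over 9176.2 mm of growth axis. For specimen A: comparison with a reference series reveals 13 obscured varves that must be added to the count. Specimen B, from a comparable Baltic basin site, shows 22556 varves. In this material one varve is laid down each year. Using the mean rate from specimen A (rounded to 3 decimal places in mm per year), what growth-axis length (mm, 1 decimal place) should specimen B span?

15969.6 mm

Specimen A: adjusted count: 12942 + 13 = 12955 varves.
A: 9176.2 mm over 12955 years gives 9176.2 / 12955 ≈ 0.708 mm/year.
B's length ≈ 0.708 × 22556 = 15969.6 mm.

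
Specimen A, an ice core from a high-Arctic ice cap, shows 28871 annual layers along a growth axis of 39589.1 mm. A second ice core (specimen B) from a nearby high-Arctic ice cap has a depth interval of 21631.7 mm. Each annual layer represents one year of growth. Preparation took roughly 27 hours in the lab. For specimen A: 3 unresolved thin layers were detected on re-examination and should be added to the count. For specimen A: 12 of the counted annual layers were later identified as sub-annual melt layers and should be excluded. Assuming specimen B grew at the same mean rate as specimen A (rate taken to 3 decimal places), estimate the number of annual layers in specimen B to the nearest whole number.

15767 annual layers

Specimen A: true annual layer count = 28871 − 12 + 3 = 28862.
A: 39589.1 mm over 28862 years gives 39589.1 / 28862 ≈ 1.372 mm per year.
Specimen B: 21631.7 mm / 1.372 mm per year = 15766.55 years ≈ 15767 annual layers.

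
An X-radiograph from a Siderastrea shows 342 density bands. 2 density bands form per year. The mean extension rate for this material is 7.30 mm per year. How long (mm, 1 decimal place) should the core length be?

342 density bands at 2 per year is 342 / 2 = 171 years.
Predicted length = 7.30 mm/year × 171 years = 1248.3 mm.

1248.3 mm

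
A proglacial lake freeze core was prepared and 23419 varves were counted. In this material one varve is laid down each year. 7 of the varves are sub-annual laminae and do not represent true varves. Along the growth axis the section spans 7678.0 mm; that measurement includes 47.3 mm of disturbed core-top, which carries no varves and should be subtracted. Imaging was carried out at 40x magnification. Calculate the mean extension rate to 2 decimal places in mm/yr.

Correcting the raw count gives 23419 − 7 = 23412 true varves.
The growth record spans 7678.0 − 47.3 = 7630.7 mm.
7630.7 mm over 23412 years gives 7630.7 / 23412 ≈ 0.33 mm/yr.

0.33 mm/yr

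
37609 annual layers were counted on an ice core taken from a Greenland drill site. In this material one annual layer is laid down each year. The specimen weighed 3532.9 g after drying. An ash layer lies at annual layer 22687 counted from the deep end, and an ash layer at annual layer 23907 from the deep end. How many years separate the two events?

Separation: 23907 − 22687 = 1220 annual layers.
That is 1220 years at one annual layer per year.

1220 yr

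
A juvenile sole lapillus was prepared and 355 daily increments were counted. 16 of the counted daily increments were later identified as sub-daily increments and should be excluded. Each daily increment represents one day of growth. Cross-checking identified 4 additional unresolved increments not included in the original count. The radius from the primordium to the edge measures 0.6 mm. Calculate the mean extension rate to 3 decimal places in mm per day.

After corrections the count is 355 − 16 + 4 = 343 daily increments.
0.6 mm over 343 days gives 0.6 / 343 ≈ 0.002 mm per day.

0.002 mm per day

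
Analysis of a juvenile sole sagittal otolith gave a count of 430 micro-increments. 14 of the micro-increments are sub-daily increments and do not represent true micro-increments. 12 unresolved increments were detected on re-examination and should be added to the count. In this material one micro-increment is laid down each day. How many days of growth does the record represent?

After corrections the count is 430 − 14 + 12 = 428 micro-increments.
One micro-increment per day makes the duration 428 days.

428 days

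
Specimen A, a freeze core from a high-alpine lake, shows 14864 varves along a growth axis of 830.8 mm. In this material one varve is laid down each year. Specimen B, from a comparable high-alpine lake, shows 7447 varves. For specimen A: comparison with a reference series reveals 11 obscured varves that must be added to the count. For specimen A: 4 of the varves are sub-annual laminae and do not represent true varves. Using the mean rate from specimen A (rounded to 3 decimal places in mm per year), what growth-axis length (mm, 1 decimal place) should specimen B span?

417.0 mm

Specimen A: correcting the raw count gives 14864 − 4 + 11 = 14871 true varves.
A: 830.8 mm over 14871 years gives 830.8 / 14871 ≈ 0.056 mm/year.
B's length ≈ 0.056 × 7447 = 417.0 mm.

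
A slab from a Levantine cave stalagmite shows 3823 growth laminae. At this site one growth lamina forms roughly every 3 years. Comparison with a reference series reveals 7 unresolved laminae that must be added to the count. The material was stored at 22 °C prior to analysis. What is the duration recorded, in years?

Adjusted count: 3823 + 7 = 3830 growth laminae.
3830 growth laminae at 3 years each span 3830 × 3 = 11490 years.

11490 years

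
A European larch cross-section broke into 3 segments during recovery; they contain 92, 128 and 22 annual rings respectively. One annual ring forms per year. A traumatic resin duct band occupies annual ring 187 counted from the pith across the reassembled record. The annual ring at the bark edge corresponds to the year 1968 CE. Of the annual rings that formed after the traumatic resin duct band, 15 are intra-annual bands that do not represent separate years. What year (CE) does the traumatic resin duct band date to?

1928 CE

Total annual rings = 92 + 128 + 22 = 242.
242 − 187 = 55 annual rings lie beyond the traumatic resin duct band toward the bark edge.
Removing the 15 false annual rings leaves 55 − 15 = 40 true annual rings beyond the traumatic resin duct band.
1968 − 40 = 1928 CE.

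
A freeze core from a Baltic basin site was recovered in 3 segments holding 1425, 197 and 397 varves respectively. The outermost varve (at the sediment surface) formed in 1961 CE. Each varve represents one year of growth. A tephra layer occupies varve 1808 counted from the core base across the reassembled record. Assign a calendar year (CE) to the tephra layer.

Total varves = 1425 + 197 + 397 = 2019.
The tephra layer sits at varve 1808 from the core base, so 2019 − 1808 = 211 varves formed after it.
Counting back 211 years from 1961 CE places the tephra layer in 1961 − 211 = 1750 CE.

1750 CE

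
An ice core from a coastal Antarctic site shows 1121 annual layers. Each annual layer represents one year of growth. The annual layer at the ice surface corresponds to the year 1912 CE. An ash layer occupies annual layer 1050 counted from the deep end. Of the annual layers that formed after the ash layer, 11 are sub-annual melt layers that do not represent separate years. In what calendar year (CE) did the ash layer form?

Between annual layer 1050 and the ice surface there are 1121 − 1050 = 71 annual layers.
Excluding 11 false annual layers: 71 − 11 = 60.
1912 − 60 = 1852 CE.

1852 CE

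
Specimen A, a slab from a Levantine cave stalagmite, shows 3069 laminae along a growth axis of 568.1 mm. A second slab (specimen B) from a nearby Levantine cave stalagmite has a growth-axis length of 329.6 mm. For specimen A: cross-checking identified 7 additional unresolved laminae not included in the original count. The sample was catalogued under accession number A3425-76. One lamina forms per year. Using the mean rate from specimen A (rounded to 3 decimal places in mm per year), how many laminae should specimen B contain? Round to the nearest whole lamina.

1782 laminae

Specimen A: true lamina count = 3069 + 7 = 3076.
A: Extension rate ≈ 568.1 / 3076 = 0.185 mm per year.
B spans 329.6 / 0.185 = 1781.62 years ≈ 1782 laminae.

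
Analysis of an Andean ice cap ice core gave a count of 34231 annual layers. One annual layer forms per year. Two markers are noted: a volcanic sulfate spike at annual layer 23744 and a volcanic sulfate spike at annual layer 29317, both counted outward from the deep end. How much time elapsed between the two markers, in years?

29317 − 23744 = 5573 annual layers lie between the two events.
At one annual layer per year, 5573 years elapsed between them.

5573 yr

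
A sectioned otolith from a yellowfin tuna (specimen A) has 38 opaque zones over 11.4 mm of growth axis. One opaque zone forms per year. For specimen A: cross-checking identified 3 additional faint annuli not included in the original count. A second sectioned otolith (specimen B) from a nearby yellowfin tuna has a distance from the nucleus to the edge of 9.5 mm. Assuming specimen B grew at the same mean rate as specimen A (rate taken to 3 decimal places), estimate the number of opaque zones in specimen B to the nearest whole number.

34 opaque zones

Specimen A: correcting the raw count gives 38 + 3 = 41 true opaque zones.
A: Mean rate = 11.4 mm / 41 years ≈ 0.278 mm/yr.
B spans 9.5 / 0.278 = 34.17 years ≈ 34 opaque zones.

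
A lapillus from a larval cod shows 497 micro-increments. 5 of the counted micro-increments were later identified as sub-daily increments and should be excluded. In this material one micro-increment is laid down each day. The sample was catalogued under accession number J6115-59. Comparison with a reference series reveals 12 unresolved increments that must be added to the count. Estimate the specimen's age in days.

Correcting the raw count gives 497 − 5 + 12 = 504 true micro-increments.
At one micro-increment per day, that is 504 days.

504 days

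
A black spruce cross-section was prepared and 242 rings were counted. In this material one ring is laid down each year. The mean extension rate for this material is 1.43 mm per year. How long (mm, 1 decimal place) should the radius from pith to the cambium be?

242 years of growth are recorded.
Length ≈ 1.43 × 242 = 346.1 mm.

346.1 mm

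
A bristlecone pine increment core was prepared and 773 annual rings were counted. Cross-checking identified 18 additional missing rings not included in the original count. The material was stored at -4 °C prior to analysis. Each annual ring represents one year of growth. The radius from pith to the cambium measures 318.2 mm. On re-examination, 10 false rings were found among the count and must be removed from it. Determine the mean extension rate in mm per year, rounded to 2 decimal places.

0.41 mm per year

Adjusted count: 773 − 10 + 18 = 781 annual rings.
Extension rate ≈ 318.2 / 781 = 0.41 mm per year.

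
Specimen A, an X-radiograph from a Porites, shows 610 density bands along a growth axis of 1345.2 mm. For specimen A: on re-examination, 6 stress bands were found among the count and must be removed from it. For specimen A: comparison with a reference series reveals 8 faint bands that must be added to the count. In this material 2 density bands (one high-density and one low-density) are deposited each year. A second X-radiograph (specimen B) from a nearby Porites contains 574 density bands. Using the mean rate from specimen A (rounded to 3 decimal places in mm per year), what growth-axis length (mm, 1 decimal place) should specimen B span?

Specimen A: true density band count = 610 − 6 + 8 = 612.
Specimen A: dividing by 2 density bands per year: 612 / 2 = 306 years.
A: Mean rate = 1345.2 mm / 306 years ≈ 4.396 mm per year.
Specimen B: 574 density bands at 2 per year is 574 / 2 = 287 years. For B, 4.396 mm/year × 287 years = 1261.7 mm.

1261.7 mm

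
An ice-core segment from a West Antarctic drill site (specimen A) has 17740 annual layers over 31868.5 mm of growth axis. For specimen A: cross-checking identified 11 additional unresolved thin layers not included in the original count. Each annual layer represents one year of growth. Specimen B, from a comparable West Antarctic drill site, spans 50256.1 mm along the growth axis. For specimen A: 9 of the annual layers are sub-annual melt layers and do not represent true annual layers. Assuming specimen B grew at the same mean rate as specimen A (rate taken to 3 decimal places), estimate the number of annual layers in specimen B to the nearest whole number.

27982 annual layers

Specimen A: after corrections the count is 17740 − 9 + 11 = 17742 annual layers.
A: Mean rate = 31868.5 mm / 17742 years ≈ 1.796 mm per year.
B spans 50256.1 / 1.796 = 27982.24 years ≈ 27982 annual layers.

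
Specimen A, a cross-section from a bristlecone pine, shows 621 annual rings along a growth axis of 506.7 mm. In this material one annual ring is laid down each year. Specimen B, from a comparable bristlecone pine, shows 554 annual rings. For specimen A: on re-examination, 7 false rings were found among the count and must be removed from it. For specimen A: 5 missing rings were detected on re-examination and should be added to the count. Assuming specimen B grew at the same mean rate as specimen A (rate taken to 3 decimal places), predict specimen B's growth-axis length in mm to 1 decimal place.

453.7 mm

Specimen A: correcting the raw count gives 621 − 7 + 5 = 619 true annual rings.
A: 506.7 mm over 619 years gives 506.7 / 619 ≈ 0.819 mm/yr.
B's length ≈ 0.819 × 554 = 453.7 mm.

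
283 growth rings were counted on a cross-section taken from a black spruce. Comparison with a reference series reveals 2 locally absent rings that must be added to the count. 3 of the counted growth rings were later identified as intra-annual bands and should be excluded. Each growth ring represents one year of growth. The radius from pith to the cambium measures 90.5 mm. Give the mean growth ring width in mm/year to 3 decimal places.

0.321 mm/year

Adjusted count: 283 − 3 + 2 = 282 growth rings.
Extension rate ≈ 90.5 / 282 = 0.321 mm/year.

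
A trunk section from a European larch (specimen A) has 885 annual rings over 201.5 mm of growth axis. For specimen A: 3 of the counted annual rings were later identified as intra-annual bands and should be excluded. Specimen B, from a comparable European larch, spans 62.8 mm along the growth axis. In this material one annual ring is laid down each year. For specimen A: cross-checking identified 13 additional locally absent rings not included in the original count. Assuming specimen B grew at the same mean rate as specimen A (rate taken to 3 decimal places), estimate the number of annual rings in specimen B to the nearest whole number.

279 annual rings

Specimen A: after corrections the count is 885 − 3 + 13 = 895 annual rings.
A: Extension rate ≈ 201.5 / 895 = 0.225 mm/yr.
Specimen B: 62.8 mm / 0.225 mm per year = 279.11 years ≈ 279 annual rings.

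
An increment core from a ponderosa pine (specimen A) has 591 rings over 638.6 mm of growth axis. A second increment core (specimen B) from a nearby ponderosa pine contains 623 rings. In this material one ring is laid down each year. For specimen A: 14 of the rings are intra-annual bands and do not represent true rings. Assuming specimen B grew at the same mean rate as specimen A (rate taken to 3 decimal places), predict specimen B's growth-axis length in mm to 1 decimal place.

Specimen A: adjusted count: 591 − 14 = 577 rings.
A: Mean rate = 638.6 mm / 577 years ≈ 1.107 mm/year.
Length of B = 1.107 × 623 = 689.7 mm.

689.7 mm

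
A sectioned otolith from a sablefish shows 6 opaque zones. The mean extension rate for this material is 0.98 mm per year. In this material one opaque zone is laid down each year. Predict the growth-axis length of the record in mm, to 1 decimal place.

5.9 mm

The record spans 6 years at 0.98 mm per year.
Predicted length = 0.98 mm/year × 6 years = 5.9 mm.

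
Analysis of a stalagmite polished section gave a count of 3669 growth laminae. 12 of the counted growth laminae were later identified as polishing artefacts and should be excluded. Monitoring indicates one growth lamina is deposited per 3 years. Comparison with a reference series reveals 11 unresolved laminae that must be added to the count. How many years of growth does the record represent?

Correcting the raw count gives 3669 − 12 + 11 = 3668 true growth laminae.
At 3 years per growth lamina, 3668 × 3 = 11004 years.

11004 years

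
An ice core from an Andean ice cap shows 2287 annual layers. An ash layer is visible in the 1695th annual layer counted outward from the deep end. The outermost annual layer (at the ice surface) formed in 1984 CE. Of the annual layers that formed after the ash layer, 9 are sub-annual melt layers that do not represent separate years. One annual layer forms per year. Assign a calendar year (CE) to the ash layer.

1401 CE

The ash layer sits at annual layer 1695 from the deep end, so 2287 − 1695 = 592 annual layers formed after it.
592 − 9 false = 583 true annual layers after the ash layer.
1984 − 583 = 1401 CE.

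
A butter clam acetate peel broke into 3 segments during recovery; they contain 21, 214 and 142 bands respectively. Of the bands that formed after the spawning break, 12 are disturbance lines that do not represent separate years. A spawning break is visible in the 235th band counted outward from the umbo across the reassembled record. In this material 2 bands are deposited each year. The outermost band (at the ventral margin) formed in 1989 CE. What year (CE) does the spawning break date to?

Total bands = 21 + 214 + 142 = 377.
The spawning break sits at band 235 from the umbo, so 377 − 235 = 142 bands formed after it.
Excluding 12 false bands: 142 − 12 = 130.
130 bands at 2 per year is 130 / 2 = 65 years.
The band at the ventral margin is 1989 CE, so the spawning break dates to 1989 − 65 = 1924 CE.

1924 CE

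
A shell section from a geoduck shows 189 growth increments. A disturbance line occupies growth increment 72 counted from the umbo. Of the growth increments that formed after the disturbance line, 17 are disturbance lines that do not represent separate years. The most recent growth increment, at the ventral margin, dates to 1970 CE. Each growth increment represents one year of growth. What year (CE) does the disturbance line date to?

1870 CE

The disturbance line sits at growth increment 72 from the umbo, so 189 − 72 = 117 growth increments formed after it.
Excluding 17 false growth increments: 117 − 17 = 100.
The growth increment at the ventral margin is 1970 CE, so the disturbance line dates to 1970 − 100 = 1870 CE.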